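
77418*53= 4103154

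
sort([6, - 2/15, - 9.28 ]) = [- 9.28,  -  2/15 , 6]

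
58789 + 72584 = 131373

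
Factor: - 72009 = -3^4*7^1*127^1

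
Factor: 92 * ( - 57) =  - 2^2*3^1*19^1* 23^1= - 5244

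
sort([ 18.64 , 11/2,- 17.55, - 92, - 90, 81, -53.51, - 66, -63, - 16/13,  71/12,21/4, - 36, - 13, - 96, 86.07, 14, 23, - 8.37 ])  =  [-96,  -  92,-90,-66 ,-63, - 53.51,-36, - 17.55, - 13,-8.37 ,-16/13, 21/4, 11/2, 71/12, 14,  18.64, 23,81,86.07]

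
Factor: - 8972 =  - 2^2*2243^1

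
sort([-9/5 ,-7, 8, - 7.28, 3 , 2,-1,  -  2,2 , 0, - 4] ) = [-7.28,  -  7,  -  4,-2,-9/5 , - 1,0,2,2,3, 8 ] 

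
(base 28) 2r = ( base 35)2d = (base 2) 1010011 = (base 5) 313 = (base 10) 83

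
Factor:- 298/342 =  - 149/171 = - 3^ ( - 2)*19^( - 1 ) * 149^1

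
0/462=0= 0.00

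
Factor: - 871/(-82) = 2^( - 1 )*13^1*41^(- 1 )*67^1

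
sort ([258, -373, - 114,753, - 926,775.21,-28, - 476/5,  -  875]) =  [ - 926, - 875,  -  373, - 114, - 476/5, - 28,258,753,775.21] 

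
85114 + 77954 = 163068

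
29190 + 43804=72994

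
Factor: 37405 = 5^1 *7481^1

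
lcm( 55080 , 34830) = 2368440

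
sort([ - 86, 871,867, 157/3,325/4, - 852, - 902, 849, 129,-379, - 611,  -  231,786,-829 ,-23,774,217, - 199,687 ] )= [-902,-852,-829,-611, - 379, - 231, - 199,  -  86, -23, 157/3 , 325/4,  129, 217,  687 , 774, 786, 849 , 867, 871] 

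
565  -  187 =378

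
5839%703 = 215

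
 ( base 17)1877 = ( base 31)7K4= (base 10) 7351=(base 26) AMJ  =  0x1CB7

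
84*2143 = 180012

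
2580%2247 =333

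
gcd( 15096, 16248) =24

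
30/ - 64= - 15/32 = - 0.47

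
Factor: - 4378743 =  - 3^2*486527^1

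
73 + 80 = 153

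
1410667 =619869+790798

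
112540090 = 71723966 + 40816124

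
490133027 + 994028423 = 1484161450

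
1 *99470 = 99470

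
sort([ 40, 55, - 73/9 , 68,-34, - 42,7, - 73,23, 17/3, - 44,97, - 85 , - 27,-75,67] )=[ - 85,-75, - 73,  -  44,-42,-34 ,-27, - 73/9, 17/3,7, 23,40,55,67, 68,97 ]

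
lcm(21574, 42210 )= 970830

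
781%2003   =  781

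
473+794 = 1267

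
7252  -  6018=1234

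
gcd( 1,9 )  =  1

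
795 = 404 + 391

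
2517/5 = 503 + 2/5 = 503.40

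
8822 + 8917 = 17739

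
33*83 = 2739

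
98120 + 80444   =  178564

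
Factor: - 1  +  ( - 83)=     -  2^2* 3^1*7^1 = - 84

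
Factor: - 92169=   -  3^2 * 7^2* 11^1*19^1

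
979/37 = 26 + 17/37 = 26.46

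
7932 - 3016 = 4916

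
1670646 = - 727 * ( - 2298)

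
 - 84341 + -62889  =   - 147230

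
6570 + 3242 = 9812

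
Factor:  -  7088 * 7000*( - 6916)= 2^9*5^3*7^2*13^1*19^1*443^1= 343144256000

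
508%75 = 58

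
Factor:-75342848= - 2^10*7^1*23^1 *457^1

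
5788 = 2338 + 3450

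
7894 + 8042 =15936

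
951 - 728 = 223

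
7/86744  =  1/12392 = 0.00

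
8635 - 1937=6698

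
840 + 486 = 1326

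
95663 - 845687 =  - 750024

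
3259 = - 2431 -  - 5690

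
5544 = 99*56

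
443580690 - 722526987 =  - 278946297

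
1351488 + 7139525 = 8491013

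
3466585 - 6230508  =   - 2763923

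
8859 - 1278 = 7581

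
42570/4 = 21285/2 = 10642.50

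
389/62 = 6+17/62  =  6.27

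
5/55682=5/55682 =0.00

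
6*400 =2400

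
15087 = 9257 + 5830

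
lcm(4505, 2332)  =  198220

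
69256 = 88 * 787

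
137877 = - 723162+861039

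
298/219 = 298/219  =  1.36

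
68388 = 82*834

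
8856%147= 36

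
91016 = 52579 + 38437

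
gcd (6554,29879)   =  1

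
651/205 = 651/205  =  3.18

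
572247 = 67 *8541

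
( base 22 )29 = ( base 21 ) 2b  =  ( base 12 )45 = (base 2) 110101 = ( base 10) 53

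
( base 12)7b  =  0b1011111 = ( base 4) 1133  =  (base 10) 95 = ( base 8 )137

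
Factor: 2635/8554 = 2^(-1 )  *5^1 *7^( - 1)*13^(-1)*17^1*31^1 * 47^(- 1)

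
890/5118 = 445/2559 = 0.17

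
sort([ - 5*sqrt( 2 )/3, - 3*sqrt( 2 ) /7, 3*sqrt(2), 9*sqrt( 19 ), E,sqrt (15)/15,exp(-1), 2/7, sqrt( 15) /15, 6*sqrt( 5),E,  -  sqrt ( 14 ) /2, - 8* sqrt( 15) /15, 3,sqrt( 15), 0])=[ - 5*sqrt (2)/3, - 8*sqrt( 15 )/15,  -  sqrt( 14 )/2,  -  3*sqrt( 2)/7, 0,sqrt( 15 ) /15, sqrt( 15)/15, 2/7,exp( - 1), E, E, 3,  sqrt(15),3*sqrt( 2 ), 6*sqrt(5),9*sqrt( 19)]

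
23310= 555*42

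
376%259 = 117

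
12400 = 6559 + 5841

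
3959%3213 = 746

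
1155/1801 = 1155/1801 =0.64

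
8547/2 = 4273  +  1/2 = 4273.50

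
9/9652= 9/9652=0.00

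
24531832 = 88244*278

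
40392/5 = 40392/5 = 8078.40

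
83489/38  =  2197 + 3/38=2197.08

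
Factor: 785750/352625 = 898/403=2^1 * 13^( - 1 )*31^( - 1)*449^1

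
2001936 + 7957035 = 9958971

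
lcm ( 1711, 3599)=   104371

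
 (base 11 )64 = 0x46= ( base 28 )2E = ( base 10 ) 70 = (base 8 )106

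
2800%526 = 170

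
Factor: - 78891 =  - 3^1*26297^1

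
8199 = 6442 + 1757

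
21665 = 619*35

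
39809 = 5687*7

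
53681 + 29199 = 82880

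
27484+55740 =83224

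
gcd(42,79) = 1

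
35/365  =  7/73 = 0.10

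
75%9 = 3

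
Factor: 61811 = 113^1*547^1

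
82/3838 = 41/1919 = 0.02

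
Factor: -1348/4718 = - 2^1*7^ ( - 1) = - 2/7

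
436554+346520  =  783074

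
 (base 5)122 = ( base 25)1c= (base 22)1F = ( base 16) 25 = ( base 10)37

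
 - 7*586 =-4102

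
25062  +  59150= 84212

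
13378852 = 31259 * 428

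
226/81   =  226/81 = 2.79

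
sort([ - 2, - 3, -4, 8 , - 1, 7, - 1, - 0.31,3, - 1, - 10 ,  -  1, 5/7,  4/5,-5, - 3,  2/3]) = [ - 10,-5, - 4, - 3,-3, - 2,-1,-1, - 1, - 1, - 0.31, 2/3, 5/7,4/5, 3,7,8 ]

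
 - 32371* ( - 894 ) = 28939674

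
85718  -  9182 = 76536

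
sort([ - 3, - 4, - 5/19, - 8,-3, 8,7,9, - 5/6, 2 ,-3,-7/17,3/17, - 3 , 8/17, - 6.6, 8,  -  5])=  [ - 8, - 6.6, - 5, - 4, - 3, - 3, - 3,-3, - 5/6, - 7/17, - 5/19, 3/17,8/17,2,7 , 8,8,9 ]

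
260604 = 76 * 3429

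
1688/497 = 3 + 197/497 = 3.40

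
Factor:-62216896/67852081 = -2^6*7^1*11^ ( - 2)*113^1*1229^1*560761^(- 1)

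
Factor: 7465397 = 17^1*439141^1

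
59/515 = 59/515 = 0.11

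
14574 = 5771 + 8803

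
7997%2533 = 398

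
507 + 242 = 749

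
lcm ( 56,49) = 392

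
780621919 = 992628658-212006739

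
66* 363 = 23958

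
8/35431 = 8/35431 = 0.00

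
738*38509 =28419642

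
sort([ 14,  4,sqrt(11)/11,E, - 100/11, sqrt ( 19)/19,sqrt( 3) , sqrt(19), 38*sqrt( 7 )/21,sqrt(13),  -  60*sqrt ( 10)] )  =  [-60*sqrt( 10), - 100/11,sqrt( 19 ) /19,sqrt ( 11)/11,sqrt(3),E, sqrt ( 13 ),4, sqrt( 19),38* sqrt( 7 ) /21,  14 ]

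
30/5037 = 10/1679 = 0.01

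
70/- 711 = -1 + 641/711 = - 0.10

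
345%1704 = 345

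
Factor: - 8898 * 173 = - 1539354  =  - 2^1 * 3^1*173^1*1483^1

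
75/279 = 25/93  =  0.27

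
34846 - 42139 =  - 7293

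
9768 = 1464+8304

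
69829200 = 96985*720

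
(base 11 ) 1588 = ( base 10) 2032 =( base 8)3760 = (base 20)51c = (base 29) 2c2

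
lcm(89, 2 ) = 178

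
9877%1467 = 1075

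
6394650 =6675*958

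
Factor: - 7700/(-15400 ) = 1/2= 2^ (  -  1)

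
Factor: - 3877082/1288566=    - 1938541/644283=- 3^(-2) * 11^2 * 17^( -1)*37^1*433^1*4211^( - 1) 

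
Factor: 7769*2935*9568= 218169679520 = 2^5 * 5^1*13^1*17^1*23^1*457^1*587^1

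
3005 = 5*601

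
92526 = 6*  15421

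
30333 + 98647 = 128980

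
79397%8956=7749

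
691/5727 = 691/5727 = 0.12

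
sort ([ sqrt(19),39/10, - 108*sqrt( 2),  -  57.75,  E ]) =[-108*sqrt( 2),  -  57.75, E,  39/10,sqrt( 19) ] 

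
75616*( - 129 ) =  - 9754464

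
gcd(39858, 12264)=3066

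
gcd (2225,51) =1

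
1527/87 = 509/29 = 17.55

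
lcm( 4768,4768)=4768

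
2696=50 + 2646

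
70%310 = 70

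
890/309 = 890/309 = 2.88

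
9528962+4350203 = 13879165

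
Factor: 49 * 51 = 2499 =3^1*7^2 * 17^1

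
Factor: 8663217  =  3^1 * 17^1*37^1*4591^1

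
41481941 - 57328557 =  - 15846616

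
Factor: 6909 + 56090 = 62999 = 73^1*863^1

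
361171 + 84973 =446144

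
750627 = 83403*9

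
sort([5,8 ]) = [ 5,  8] 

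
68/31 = 68/31= 2.19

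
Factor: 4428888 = 2^3*3^1*109^1*1693^1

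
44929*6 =269574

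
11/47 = 11/47 =0.23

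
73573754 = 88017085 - 14443331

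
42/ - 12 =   -  7/2 = - 3.50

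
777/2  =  388 + 1/2 = 388.50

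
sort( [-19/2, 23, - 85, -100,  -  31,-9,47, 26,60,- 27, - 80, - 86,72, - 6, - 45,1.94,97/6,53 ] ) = [ - 100, - 86, - 85,-80, - 45, - 31, - 27 , - 19/2, - 9, - 6,1.94, 97/6, 23,26,47,  53,  60, 72 ] 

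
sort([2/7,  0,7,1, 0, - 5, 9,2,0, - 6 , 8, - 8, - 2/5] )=[ - 8, - 6, - 5, - 2/5, 0, 0,0,2/7 , 1, 2,7, 8,9] 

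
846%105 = 6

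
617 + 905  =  1522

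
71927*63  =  4531401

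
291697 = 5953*49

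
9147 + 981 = 10128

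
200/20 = 10   =  10.00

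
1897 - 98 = 1799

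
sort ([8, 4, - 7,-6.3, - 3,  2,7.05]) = [ - 7,-6.3,-3, 2,4 , 7.05,8] 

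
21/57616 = 21/57616= 0.00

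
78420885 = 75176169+3244716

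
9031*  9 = 81279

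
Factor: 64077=3^1* 13^1*31^1*53^1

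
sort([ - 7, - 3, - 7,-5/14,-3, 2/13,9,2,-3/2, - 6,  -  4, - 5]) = [ - 7, - 7,- 6,-5,-4,- 3, - 3,  -  3/2,-5/14,2/13, 2,9]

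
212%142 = 70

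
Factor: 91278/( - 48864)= - 15213/8144 =-2^( - 4) * 3^1*11^1*461^1 * 509^( - 1)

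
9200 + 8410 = 17610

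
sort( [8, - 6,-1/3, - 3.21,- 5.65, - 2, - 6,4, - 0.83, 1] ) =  [ - 6, -6, - 5.65, - 3.21,-2, - 0.83, - 1/3,1,  4, 8 ] 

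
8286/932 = 8 + 415/466  =  8.89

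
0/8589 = 0=0.00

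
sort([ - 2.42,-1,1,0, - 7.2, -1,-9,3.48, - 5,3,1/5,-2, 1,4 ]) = [ -9, - 7.2 ,-5, -2.42,  -  2, - 1,-1, 0, 1/5,1,1, 3, 3.48 , 4]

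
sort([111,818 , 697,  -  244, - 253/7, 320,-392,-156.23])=[ - 392, - 244,  -  156.23,-253/7, 111 , 320, 697 , 818]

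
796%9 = 4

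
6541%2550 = 1441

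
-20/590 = - 1+57/59 = -0.03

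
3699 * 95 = 351405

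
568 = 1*568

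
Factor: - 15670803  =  -3^1*5223601^1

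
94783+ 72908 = 167691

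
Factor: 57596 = 2^2*7^1*11^2*17^1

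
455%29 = 20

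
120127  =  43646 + 76481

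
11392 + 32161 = 43553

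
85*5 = 425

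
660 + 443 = 1103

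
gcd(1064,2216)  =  8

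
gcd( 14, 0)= 14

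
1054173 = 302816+751357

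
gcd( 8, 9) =1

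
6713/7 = 959=959.00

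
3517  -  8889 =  - 5372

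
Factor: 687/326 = 2^(  -  1 )*3^1*163^ ( - 1 )*229^1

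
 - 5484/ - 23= 5484/23 =238.43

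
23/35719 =1/1553 =0.00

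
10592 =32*331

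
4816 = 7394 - 2578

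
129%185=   129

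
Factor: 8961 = 3^1*29^1 *103^1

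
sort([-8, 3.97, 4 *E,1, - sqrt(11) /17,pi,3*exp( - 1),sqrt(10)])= [  -  8 , - sqrt (11)/17 , 1 , 3*exp( - 1),pi, sqrt(10), 3.97,4*E ] 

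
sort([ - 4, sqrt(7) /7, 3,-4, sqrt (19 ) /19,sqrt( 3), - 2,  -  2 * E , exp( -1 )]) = [ - 2*E , - 4, - 4,- 2,sqrt(19)/19,exp(- 1 ),sqrt (7) /7,sqrt( 3),3 ]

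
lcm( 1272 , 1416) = 75048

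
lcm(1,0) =0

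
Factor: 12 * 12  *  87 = 2^4 *3^3*29^1=12528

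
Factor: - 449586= -2^1*3^2*24977^1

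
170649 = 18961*9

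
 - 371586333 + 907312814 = 535726481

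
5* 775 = 3875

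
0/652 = 0  =  0.00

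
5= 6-1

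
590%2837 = 590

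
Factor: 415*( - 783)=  - 324945 = -3^3*5^1*29^1*83^1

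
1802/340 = 5 + 3/10 = 5.30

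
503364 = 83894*6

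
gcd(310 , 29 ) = 1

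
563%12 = 11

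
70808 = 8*8851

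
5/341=5/341 = 0.01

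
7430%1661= 786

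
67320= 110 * 612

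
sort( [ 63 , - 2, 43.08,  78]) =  [-2, 43.08,63, 78 ] 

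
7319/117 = 62 + 5/9 =62.56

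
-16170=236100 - 252270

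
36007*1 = 36007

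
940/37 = 940/37 = 25.41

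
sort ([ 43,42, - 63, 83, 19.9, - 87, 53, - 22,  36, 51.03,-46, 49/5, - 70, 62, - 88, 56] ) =[ - 88, - 87, - 70, - 63, - 46,-22, 49/5, 19.9 , 36,42 , 43 , 51.03,53, 56,62, 83 ]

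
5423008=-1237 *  ( - 4384 ) 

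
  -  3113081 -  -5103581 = 1990500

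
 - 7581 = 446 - 8027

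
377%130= 117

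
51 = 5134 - 5083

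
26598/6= 4433= 4433.00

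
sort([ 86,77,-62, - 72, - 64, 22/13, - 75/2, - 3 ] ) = [ - 72,-64, - 62,-75/2, - 3 , 22/13,77,86 ]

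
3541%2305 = 1236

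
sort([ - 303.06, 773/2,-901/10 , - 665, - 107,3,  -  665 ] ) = [  -  665, - 665, - 303.06, - 107 , - 901/10,3,773/2 ]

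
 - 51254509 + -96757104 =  - 148011613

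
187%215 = 187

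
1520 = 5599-4079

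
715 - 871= - 156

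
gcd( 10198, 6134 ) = 2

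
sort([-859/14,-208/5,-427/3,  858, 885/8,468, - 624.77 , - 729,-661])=[ - 729,-661, - 624.77, - 427/3,-859/14,  -  208/5,  885/8,468 , 858]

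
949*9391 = 8912059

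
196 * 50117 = 9822932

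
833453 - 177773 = 655680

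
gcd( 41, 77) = 1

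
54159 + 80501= 134660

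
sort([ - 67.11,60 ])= [- 67.11 , 60]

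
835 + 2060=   2895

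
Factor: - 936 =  - 2^3  *  3^2*13^1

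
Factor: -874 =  - 2^1*19^1* 23^1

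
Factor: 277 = 277^1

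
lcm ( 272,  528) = 8976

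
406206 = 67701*6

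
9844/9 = 1093+7/9 = 1093.78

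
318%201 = 117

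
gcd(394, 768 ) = 2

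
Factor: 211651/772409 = 271/989  =  23^(-1 )*43^( - 1)*271^1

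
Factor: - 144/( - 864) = 1/6 = 2^(  -  1)*3^( - 1) 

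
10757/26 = 413 + 19/26 = 413.73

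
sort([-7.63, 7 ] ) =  [ - 7.63, 7 ] 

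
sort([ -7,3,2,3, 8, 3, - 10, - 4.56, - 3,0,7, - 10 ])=[ -10, - 10,-7, - 4.56, - 3, 0,2,3 , 3,3,7,8 ] 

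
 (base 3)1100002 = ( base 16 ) 3ce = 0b1111001110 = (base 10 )974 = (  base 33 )TH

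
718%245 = 228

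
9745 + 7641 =17386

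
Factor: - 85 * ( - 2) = 2^1*5^1*17^1 = 170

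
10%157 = 10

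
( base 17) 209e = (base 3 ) 111201010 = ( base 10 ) 9993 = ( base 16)2709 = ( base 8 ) 23411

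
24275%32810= 24275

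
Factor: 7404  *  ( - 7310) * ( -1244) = 67329310560 = 2^5*3^1*5^1*17^1*43^1*311^1*617^1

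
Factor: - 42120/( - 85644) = 2^1*3^1*5^1*61^ ( - 1) = 30/61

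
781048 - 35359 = 745689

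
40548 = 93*436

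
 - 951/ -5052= 317/1684= 0.19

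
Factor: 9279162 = 2^1 * 3^2*191^1*2699^1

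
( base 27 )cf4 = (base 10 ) 9157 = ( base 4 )2033011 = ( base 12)5371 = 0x23C5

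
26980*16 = 431680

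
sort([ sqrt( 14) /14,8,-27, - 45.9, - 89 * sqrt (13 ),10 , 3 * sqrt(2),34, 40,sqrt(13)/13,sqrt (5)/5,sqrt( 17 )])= [ - 89*sqrt (13 ), - 45.9,-27,sqrt(14) /14,sqrt (13)/13,sqrt (5) /5,sqrt(17 ), 3*sqrt (2), 8, 10, 34, 40]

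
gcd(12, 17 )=1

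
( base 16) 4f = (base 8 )117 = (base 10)79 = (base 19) 43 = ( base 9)87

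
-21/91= -1+10/13 = -  0.23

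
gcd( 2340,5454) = 18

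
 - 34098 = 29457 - 63555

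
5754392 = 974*5908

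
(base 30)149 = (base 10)1029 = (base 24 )1il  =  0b10000000101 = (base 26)1DF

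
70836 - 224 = 70612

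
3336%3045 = 291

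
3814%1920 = 1894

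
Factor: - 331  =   - 331^1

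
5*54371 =271855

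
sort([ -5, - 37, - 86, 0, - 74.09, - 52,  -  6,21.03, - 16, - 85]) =[ - 86, - 85,- 74.09, - 52, - 37, - 16, - 6,  -  5,  0 , 21.03] 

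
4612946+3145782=7758728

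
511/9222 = 511/9222=0.06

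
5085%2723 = 2362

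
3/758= 3/758 = 0.00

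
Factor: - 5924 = -2^2*1481^1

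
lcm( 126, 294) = 882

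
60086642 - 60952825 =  - 866183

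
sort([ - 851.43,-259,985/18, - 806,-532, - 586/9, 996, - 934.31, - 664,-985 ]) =[ - 985, - 934.31, - 851.43, - 806, - 664 , -532,-259 , - 586/9, 985/18, 996 ]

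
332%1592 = 332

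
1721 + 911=2632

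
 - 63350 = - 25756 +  -37594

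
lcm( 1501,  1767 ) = 139593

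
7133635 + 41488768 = 48622403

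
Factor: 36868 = 2^2*13^1*709^1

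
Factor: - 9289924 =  - 2^2 * 7^1*71^1*4673^1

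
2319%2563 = 2319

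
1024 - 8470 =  - 7446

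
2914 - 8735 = -5821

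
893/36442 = 47/1918 =0.02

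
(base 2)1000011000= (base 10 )536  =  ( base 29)ie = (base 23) 107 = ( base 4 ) 20120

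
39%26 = 13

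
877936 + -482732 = 395204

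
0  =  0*1963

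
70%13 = 5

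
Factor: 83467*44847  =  3^3*11^1*19^1*23^1*151^1*191^1 = 3743244549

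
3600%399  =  9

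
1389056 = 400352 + 988704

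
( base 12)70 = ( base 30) 2O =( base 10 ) 84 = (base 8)124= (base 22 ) 3I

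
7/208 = 7/208 = 0.03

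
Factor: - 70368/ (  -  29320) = 2^2*3^1 * 5^(  -  1) = 12/5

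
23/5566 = 1/242 =0.00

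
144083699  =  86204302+57879397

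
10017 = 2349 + 7668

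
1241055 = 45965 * 27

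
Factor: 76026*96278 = 2^2*3^1*7^1 *13^1*23^2*12671^1  =  7319631228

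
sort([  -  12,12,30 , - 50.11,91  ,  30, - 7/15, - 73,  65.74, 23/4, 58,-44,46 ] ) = [  -  73, - 50.11,-44, - 12,-7/15, 23/4,12,30,30,46,58,65.74,91 ]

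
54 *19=1026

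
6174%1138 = 484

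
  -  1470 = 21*( - 70) 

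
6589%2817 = 955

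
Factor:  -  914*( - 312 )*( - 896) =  - 2^11 * 3^1*7^1*13^1*457^1 = - 255510528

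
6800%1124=56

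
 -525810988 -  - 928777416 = 402966428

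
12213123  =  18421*663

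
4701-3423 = 1278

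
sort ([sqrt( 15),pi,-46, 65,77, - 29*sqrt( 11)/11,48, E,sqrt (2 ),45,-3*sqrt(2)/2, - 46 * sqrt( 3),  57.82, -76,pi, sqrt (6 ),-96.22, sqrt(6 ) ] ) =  [ - 96.22, - 46*sqrt( 3),-76, - 46, - 29* sqrt ( 11)/11, - 3*sqrt( 2)/2, sqrt (2 ), sqrt(6),sqrt(6),E, pi , pi,sqrt (15 ) , 45,48, 57.82,65 , 77 ]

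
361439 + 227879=589318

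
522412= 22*23746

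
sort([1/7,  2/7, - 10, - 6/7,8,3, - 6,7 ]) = [ - 10, - 6, - 6/7 , 1/7,2/7,3,7, 8 ] 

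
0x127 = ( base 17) 106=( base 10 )295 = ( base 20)ef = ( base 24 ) c7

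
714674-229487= 485187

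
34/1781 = 34/1781 = 0.02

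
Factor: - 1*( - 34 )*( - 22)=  - 2^2 * 11^1* 17^1 = - 748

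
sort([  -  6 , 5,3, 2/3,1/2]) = [ - 6,1/2,  2/3,3,5 ]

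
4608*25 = 115200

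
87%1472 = 87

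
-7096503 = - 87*81569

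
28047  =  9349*3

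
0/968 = 0 = 0.00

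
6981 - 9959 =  - 2978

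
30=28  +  2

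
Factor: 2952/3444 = 2^1*3^1 * 7^(-1) =6/7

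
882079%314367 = 253345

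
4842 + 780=5622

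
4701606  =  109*43134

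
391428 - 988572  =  -597144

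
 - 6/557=- 1  +  551/557 =-0.01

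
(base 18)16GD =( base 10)8077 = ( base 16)1f8d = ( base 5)224302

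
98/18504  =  49/9252 = 0.01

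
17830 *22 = 392260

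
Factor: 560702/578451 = 2^1*3^( - 1 )*192817^( - 1) *280351^1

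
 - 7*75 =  - 525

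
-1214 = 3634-4848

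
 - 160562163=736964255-897526418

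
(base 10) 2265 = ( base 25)3FF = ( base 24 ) 3M9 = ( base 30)2FF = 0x8d9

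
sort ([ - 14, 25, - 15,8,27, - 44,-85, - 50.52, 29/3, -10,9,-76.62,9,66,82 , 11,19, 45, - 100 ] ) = [ - 100,  -  85, - 76.62, - 50.52, - 44,-15, - 14, - 10, 8,  9,9,29/3,11, 19, 25,27, 45,  66, 82 ] 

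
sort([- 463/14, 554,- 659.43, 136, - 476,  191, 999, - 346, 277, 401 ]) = [ - 659.43,  -  476,-346, - 463/14,  136, 191, 277, 401 , 554, 999 ] 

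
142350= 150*949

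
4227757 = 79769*53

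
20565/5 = 4113 = 4113.00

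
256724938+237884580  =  494609518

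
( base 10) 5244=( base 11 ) 3a38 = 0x147c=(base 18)G36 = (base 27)756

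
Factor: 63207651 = 3^1*13^1*61^1*163^2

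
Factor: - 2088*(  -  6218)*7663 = 2^4*3^2 *29^1*79^1*97^1*3109^1= 99490138992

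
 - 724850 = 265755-990605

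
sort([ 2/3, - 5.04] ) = [ - 5.04,2/3 ]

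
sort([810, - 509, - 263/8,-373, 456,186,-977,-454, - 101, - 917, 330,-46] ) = [ - 977 ,  -  917, - 509, - 454, -373, - 101,- 46, - 263/8,186,330, 456,810]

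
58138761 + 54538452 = 112677213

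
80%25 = 5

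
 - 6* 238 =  - 1428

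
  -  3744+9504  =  5760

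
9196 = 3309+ 5887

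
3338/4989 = 3338/4989=0.67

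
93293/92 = 1014 + 5/92 = 1014.05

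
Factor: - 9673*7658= - 74075834 = - 2^1* 7^1*17^1 * 547^1 * 569^1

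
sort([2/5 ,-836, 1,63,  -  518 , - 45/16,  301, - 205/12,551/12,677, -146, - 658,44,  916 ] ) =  [ - 836,  -  658,-518, - 146,-205/12, - 45/16, 2/5, 1, 44,551/12,63,301,677, 916]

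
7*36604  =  256228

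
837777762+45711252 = 883489014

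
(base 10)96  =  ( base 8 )140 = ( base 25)3l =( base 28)3C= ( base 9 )116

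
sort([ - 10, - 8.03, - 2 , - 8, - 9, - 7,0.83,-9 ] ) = [ -10, - 9, - 9, - 8.03, - 8, - 7 ,-2,0.83] 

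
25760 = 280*92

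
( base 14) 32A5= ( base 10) 8769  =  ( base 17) 1D5E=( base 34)7JV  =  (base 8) 21101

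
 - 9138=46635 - 55773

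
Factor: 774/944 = 387/472 = 2^(- 3)*3^2*43^1*59^( - 1) 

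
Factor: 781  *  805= 628705 = 5^1*7^1 * 11^1*23^1*71^1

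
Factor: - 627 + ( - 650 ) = -1277^1 =-  1277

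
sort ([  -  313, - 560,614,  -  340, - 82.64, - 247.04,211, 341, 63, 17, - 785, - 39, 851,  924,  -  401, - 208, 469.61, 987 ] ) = [-785, -560,-401,  -  340, - 313, - 247.04,-208,- 82.64, - 39,17, 63,211,  341 , 469.61, 614,851,924,987 ] 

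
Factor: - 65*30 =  - 2^1*3^1*5^2*13^1 =- 1950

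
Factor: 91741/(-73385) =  - 5^( - 1 ) * 1129^( - 1 )*7057^1 = - 7057/5645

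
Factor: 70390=2^1*5^1*7039^1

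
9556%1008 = 484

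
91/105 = 13/15 = 0.87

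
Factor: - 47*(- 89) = 4183 = 47^1*89^1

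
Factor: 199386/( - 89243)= -2^1*3^2*7^( - 1)*53^1*61^(  -  1 ) = - 954/427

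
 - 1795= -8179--6384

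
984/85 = 984/85 = 11.58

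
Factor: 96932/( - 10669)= - 2^2*11^1* 47^(-1)*227^(-1)*2203^1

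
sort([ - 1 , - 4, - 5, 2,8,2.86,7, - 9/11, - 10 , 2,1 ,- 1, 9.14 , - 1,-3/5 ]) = [ - 10, - 5,  -  4,-1, - 1, - 1,  -  9/11,-3/5,1,2, 2, 2.86,7 , 8,9.14 ] 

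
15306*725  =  11096850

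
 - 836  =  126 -962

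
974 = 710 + 264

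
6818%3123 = 572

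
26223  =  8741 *3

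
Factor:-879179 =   -  7^1*125597^1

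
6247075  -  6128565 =118510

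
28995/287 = 101  +  8/287= 101.03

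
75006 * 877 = 65780262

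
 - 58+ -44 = -102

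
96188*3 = 288564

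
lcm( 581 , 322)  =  26726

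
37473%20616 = 16857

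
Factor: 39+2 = 41^1 = 41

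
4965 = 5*993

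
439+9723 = 10162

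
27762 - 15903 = 11859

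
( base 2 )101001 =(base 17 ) 27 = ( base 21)1K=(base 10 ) 41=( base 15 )2B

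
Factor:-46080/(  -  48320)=2^4*3^2*151^( - 1) =144/151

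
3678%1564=550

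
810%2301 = 810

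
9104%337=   5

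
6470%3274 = 3196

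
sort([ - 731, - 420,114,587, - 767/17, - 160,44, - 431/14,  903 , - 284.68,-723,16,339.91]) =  [  -  731, - 723,  -  420,-284.68,-160,- 767/17,- 431/14,16,44, 114, 339.91,587, 903 ] 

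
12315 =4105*3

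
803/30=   26 +23/30 = 26.77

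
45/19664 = 45/19664  =  0.00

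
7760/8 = 970 = 970.00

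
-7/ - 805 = 1/115 = 0.01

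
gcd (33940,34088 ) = 4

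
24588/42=4098/7= 585.43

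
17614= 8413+9201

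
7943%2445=608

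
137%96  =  41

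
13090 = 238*55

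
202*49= 9898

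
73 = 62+11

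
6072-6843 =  - 771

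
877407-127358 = 750049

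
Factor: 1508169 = 3^1*13^1*38671^1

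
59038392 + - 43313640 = 15724752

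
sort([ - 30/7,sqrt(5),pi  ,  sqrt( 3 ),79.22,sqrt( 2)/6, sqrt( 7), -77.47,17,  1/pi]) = [-77.47, - 30/7,sqrt(2)/6,1/pi , sqrt(3 ) , sqrt(5 ),sqrt(7),pi,17, 79.22]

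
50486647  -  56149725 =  - 5663078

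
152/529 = 152/529 = 0.29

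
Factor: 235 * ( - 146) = -2^1 *5^1*47^1 * 73^1 = -34310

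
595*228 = 135660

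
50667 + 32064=82731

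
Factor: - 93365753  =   - 13^1*19^1 *377999^1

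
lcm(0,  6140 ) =0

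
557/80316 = 557/80316 = 0.01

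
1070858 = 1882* 569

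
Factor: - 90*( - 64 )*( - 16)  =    -  92160 = - 2^11*3^2 * 5^1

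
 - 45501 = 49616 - 95117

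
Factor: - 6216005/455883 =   -  3^(-1 )*5^1*23^ ( - 1)* 29^1*163^1*263^1*6607^( - 1 ) 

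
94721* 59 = 5588539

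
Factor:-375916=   -  2^2*93979^1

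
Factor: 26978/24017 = 82/73=2^1*41^1*73^(-1)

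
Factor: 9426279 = 3^1 * 17^1*184829^1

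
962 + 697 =1659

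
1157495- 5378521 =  - 4221026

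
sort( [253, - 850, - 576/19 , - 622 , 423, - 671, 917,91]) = [ - 850, - 671,-622,-576/19 , 91,253, 423,  917 ] 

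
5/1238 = 5/1238 = 0.00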